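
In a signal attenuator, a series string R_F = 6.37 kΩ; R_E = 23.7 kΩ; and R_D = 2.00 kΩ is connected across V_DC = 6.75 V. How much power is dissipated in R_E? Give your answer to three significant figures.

ΣR = 32.07 kΩ → I = 6.75/32.07 = 0.2105 mA.
P(R_E) = I²·R_E = (0.2105)² × 23.7 = 1.050 mW.

P ≈ 1.05 mW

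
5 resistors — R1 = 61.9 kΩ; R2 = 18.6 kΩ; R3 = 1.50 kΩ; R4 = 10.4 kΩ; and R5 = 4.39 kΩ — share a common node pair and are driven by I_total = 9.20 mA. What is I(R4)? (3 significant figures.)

Total conductance ΣG = 1/61.9 + 1/18.6 + 1/1.50 + 1/10.4 + 1/4.39 = 1.061 (units of 1/kΩ).
Current divider: I(R4) = I_total · G_k/ΣG = 9.20 × (0.09615/1.061) = 9.20 × 0.09067 = 0.8341 mA.

I ≈ 0.834 mA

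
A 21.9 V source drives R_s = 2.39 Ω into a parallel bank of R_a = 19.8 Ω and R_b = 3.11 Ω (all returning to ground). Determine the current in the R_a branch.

Combine the parallel branches: R_p = (1/19.8 + 1/3.11)⁻¹ = 2.688 Ω.
V_A by voltage divider: V_A = 21.9 × 2.688/(2.39 + 2.688) = 11.59 V.
Branch current I = V_A/R_a = 11.59/19.8 = 0.5855 A.

I ≈ 0.585 A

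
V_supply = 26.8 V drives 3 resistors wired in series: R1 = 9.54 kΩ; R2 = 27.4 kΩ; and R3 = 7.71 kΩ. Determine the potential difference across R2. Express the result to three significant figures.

V ≈ 16.4 V

Series total: ΣR = 9.54 + 27.4 + 7.71 = 44.65 kΩ.
By the voltage-divider rule, V = 26.8 × 27.40/44.65 = 16.45 V.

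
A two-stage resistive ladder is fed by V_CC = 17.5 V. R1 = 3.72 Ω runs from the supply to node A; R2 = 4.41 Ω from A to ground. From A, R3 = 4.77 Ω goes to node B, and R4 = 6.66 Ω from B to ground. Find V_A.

V_A ≈ 8.07 V

Node A sees R2 in parallel with the series input of stage 2, R3 + R4 = 11.43 Ω.
Effective lower resistance at A: R2 ‖ 11.43 = 3.182 Ω.
So V_A = 17.5 × 0.4610 = 8.068 V.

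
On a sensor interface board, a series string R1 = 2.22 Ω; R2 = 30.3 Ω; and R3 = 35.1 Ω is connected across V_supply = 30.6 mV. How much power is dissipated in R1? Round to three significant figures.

Series current I = V_supply/ΣR = 30.6/67.62 = 0.4525 mA.
V(R1) = I·R = 1.005 mV; P = V·I = 1.005 × 0.4525 = 0.4546 µW.

P ≈ 0.455 µW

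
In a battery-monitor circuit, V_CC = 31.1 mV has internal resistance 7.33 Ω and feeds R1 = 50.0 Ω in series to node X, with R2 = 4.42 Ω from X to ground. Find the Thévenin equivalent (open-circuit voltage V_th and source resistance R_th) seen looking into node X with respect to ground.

R1' = 7.33 + 50.0 = 57.33 Ω (source resistance + R1).
With X open, the divider is unloaded: V_th = 31.1 × 4.42/61.75 = 2.226 mV.
With V_CC suppressed (replaced by a short), R_th = R1' ‖ R2 = (57.33 × 4.42)/(57.33 + 4.42) = 4.104 Ω.

V_th ≈ 2.23 mV, R_th ≈ 4.10 Ω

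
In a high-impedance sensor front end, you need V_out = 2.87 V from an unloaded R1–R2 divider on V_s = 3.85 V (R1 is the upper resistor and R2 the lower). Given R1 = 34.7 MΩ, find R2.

R2 ≈ 102 MΩ

Required fraction k = V_out/V_s = 0.7455.
R2 = R1 · 0.7455/(1 − 0.7455) = 101.6 MΩ.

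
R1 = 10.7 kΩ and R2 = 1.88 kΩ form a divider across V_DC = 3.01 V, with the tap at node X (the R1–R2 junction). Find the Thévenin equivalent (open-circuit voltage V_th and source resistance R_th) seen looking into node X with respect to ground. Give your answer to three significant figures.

With X open, the divider is unloaded: V_th = 3.01 × 1.88/12.58 = 0.4498 V.
Zeroing V_DC shorts the top of R1 to ground, so R_th = R1 ‖ R2 = 1.599 kΩ.

V_th ≈ 0.450 V, R_th ≈ 1.60 kΩ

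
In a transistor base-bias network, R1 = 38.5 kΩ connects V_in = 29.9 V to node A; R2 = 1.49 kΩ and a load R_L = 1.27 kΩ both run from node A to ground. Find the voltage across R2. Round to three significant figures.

V_out ≈ 0.523 V

The load sits in parallel with R2, giving an effective lower resistance R2' = R2·R_L/(R2+R_L) = 0.6856 kΩ.
Then V_out = V_in · R2'/(R1 + R2') = 29.9 × 0.6856/39.19 = 0.5231 V.
(Unloaded it would be 1.11 V; the load pulls it down.)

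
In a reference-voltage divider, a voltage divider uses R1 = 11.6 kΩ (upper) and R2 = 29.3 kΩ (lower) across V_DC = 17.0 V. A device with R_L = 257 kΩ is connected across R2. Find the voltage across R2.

First combine the lower leg with the load: R2 ‖ R_L = 26.30 kΩ.
Then V_out = V_DC · R2'/(R1 + R2') = 17.0 × 26.30/37.90 = 11.80 V.

V_out ≈ 11.8 V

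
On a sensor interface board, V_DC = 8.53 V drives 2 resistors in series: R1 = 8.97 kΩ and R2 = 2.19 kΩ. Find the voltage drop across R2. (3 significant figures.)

Total series resistance ΣR = 8.97 + 2.19 = 11.16 kΩ.
V = V_DC · R/ΣR = 8.53 × 0.1962 = 1.674 V.

V ≈ 1.67 V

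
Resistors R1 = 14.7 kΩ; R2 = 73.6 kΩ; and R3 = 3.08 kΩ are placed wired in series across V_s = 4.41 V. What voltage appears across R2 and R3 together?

V ≈ 3.70 V

Total series resistance ΣR = 14.7 + 73.6 + 3.08 = 91.38 kΩ.
R_{R2..R3} = 73.6 + 3.08 = 76.68 kΩ.
V = V_s · R/ΣR = 4.41 × 0.8391 = 3.701 V.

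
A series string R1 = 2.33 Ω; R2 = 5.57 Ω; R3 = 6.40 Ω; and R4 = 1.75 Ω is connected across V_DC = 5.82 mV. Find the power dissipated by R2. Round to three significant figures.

The common current is I = 5.82/16.05 = 0.3626 mA.
P(R2) = I²·R2 = (0.3626)² × 5.57 = 0.7324 µW.

P ≈ 0.732 µW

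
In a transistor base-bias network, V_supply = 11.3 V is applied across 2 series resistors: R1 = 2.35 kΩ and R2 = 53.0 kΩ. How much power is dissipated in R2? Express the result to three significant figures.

P ≈ 2.21 mW

Series current I = V_supply/ΣR = 11.3/55.35 = 0.2042 mA.
P(R2) = I²·R2 = (0.2042)² × 53.0 = 2.209 mW.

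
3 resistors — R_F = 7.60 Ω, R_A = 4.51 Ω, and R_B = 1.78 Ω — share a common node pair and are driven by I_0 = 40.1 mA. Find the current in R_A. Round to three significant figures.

Conductances: ΣG = 1/7.60 + 1/4.51 + 1/1.78 = 0.9151 (1/Ω).
R_A takes the fraction G_k/ΣG = 0.2217/0.9151 = 0.2423, so I = 40.1 × 0.2423 = 9.716 mA.

I ≈ 9.72 mA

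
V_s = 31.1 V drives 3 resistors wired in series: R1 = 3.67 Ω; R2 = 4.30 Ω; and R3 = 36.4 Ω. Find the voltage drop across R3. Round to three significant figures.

Series total: ΣR = 3.67 + 4.30 + 36.4 = 44.37 Ω.
Voltage divider: V = V_s · (36.40 / 44.37) = 31.1 × 0.8204 = 25.51 V.

V ≈ 25.5 V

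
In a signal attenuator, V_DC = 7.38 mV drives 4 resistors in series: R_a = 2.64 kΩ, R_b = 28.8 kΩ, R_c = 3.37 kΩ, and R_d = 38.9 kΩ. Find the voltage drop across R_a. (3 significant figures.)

V ≈ 0.264 mV

Total series resistance ΣR = 2.64 + 28.8 + 3.37 + 38.9 = 73.71 kΩ.
By the voltage-divider rule, V = 7.38 × 2.640/73.71 = 0.2643 mV.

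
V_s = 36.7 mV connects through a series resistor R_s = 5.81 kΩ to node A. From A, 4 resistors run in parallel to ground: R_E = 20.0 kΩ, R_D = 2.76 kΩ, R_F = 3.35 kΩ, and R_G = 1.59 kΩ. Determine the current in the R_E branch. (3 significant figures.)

Parallel bank: R_p = 1/(1/20.0 + 1/2.76 + 1/3.35 + 1/1.59) = 0.7464 kΩ.
V_A by voltage divider: V_A = 36.7 × 0.7464/(5.81 + 0.7464) = 4.178 mV.
Branch current I = V_A/R_E = 4.178/20.0 = 0.2089 µA.

I ≈ 0.209 µA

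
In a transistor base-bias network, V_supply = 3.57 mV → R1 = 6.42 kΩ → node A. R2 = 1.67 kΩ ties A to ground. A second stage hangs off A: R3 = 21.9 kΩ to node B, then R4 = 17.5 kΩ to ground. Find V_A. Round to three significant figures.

Node A sees R2 in parallel with the series input of stage 2, R3 + R4 = 39.40 kΩ.
R2 ‖ (R3+R4) = 1.602 kΩ.
V_A = 3.57 × 1.602/(6.42 + 1.602) = 0.7130 mV.

V_A ≈ 0.713 mV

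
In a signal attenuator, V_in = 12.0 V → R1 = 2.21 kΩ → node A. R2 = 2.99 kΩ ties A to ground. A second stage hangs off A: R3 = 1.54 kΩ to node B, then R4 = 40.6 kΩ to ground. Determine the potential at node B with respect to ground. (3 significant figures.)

The second stage (R3 + R4 = 42.14 kΩ) loads node A in parallel with R2.
R2 ‖ (R3+R4) = 2.792 kΩ.
V_A = 12.0 × 2.792/(2.21 + 2.792) = 6.698 V.
Stage 2 is unloaded, so V_B = V_A · R4/(R3+R4) = 6.698 × 40.6/42.14 = 6.453 V.

V_B ≈ 6.45 V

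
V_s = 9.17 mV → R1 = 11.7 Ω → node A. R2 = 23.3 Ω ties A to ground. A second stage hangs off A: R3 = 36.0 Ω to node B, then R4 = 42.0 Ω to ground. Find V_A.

V_A ≈ 5.55 mV

The second stage (R3 + R4 = 78.00 Ω) loads node A in parallel with R2.
R2 ‖ (R3+R4) = 17.94 Ω.
V_A = 9.17 × 17.94/(11.7 + 17.94) = 5.550 mV.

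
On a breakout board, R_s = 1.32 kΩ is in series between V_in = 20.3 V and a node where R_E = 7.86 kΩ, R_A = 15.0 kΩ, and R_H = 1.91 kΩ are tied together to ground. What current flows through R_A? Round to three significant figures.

Equivalent of the parallel group: R_p = 1.394 kΩ.
V_A = 20.3 × 1.394/2.714 = 10.43 V.
Branch current I = V_A/R_A = 10.43/15.0 = 0.6951 mA.

I ≈ 0.695 mA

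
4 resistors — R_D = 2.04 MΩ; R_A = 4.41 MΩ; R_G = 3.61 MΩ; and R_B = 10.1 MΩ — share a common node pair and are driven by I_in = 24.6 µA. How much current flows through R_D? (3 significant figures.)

I ≈ 11.0 µA

Total conductance ΣG = 1/2.04 + 1/4.41 + 1/3.61 + 1/10.1 = 1.093 (units of 1/MΩ).
By the current-divider rule, I = I_in · G_k/ΣG = 24.6 × 0.4485 = 11.03 µA.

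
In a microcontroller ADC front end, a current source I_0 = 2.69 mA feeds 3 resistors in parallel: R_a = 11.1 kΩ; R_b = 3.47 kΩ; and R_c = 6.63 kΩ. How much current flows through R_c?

ΣG = 1/11.1 + 1/3.47 + 1/6.63 = 0.5291.
R_c takes the fraction G_k/ΣG = 0.1508/0.5291 = 0.2851, so I = 2.69 × 0.2851 = 0.7668 mA.

I ≈ 0.767 mA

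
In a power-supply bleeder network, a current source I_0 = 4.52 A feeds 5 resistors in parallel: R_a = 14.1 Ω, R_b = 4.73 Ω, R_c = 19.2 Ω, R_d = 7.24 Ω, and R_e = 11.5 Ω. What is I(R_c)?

I ≈ 0.421 A

ΣG = 1/14.1 + 1/4.73 + 1/19.2 + 1/7.24 + 1/11.5 = 0.5595.
Current divider: I(R_c) = I_0 · G_k/ΣG = 4.52 × (0.05208/0.5595) = 4.52 × 0.09309 = 0.4208 A.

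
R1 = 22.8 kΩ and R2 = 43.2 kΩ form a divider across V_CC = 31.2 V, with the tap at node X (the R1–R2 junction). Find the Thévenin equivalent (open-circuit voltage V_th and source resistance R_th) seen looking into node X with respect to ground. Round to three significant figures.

Open-circuit (no load on X): V_th = V_CC · R2/(R1 + R2) = 31.2 × 43.2/(22.80 + 43.2) = 20.42 V.
Zeroing V_CC shorts the top of R1 to ground, so R_th = R1 ‖ R2 = 14.92 kΩ.

V_th ≈ 20.4 V, R_th ≈ 14.9 kΩ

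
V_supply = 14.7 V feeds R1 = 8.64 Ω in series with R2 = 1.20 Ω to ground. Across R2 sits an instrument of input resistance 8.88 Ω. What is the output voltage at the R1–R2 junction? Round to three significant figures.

V_out ≈ 1.60 V

The load sits in parallel with R2, giving an effective lower resistance R2' = R2·R_L/(R2+R_L) = 1.057 Ω.
Then V_out = V_supply · R2'/(R1 + R2') = 14.7 × 1.057/9.697 = 1.603 V.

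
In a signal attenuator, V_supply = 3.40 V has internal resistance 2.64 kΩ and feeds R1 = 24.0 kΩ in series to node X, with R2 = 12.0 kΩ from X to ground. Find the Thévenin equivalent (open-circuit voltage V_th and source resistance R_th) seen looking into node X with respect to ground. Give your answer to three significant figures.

R1' = 2.64 + 24.0 = 26.64 kΩ (source resistance + R1).
Open-circuit (no load on X): V_th = V_supply · R2/(R1' + R2) = 3.40 × 12.0/(26.64 + 12.0) = 1.056 V.
With V_supply suppressed (replaced by a short), R_th = R1' ‖ R2 = (26.64 × 12.0)/(26.64 + 12.0) = 8.273 kΩ.

V_th ≈ 1.06 V, R_th ≈ 8.27 kΩ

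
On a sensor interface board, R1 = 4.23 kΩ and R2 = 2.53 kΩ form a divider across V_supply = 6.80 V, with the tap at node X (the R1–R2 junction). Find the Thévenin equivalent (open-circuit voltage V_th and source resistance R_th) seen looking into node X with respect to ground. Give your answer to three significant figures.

Open-circuit (no load on X): V_th = V_supply · R2/(R1 + R2) = 6.80 × 2.53/(4.230 + 2.53) = 2.545 V.
Zeroing V_supply shorts the top of R1 to ground, so R_th = R1 ‖ R2 = 1.583 kΩ.

V_th ≈ 2.54 V, R_th ≈ 1.58 kΩ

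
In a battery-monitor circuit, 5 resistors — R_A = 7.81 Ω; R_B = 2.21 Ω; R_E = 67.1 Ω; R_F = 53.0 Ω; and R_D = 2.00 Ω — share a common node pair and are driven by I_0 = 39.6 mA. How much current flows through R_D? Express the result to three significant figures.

ΣG = 1/7.81 + 1/2.21 + 1/67.1 + 1/53.0 + 1/2.00 = 1.114.
By the current-divider rule, I = I_0 · G_k/ΣG = 39.6 × 0.4487 = 17.77 mA.

I ≈ 17.8 mA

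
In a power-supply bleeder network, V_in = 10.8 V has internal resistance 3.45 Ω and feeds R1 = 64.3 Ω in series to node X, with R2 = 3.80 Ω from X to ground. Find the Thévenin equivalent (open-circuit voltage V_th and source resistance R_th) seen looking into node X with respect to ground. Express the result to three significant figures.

R1' = 3.45 + 64.3 = 67.75 Ω (source resistance + R1).
With X open, the divider is unloaded: V_th = 10.8 × 3.80/71.55 = 0.5736 V.
Looking into X with the source shorted: R_th = R1'·R2/(R1'+R2) = 67.75 × 3.80/71.55 = 3.598 Ω.

V_th ≈ 0.574 V, R_th ≈ 3.60 Ω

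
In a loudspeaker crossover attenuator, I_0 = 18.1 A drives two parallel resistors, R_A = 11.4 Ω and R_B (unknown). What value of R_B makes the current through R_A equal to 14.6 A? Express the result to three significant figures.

The fraction through R_A equals R_B/(R_A+R_B).
14.6/18.1 = R_B/(R_A + R_B) → R_B = R_A · (0.8066)/(1 − 0.8066) = 11.4 × 4.171 = 47.55 Ω.

R_B ≈ 47.6 Ω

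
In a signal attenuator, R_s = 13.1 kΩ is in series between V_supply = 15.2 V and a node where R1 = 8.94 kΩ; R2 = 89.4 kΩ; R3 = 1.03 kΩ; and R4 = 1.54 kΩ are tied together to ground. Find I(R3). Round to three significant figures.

Equivalent of the parallel group: R_p = 0.5736 kΩ.
Node voltage V_A = V_supply · R_p/(R_s + R_p) = 15.2 × 0.04195 = 0.6377 V.
I(R3) = V_A / R3 = 0.6377/1.03 = 0.6191 mA.
(Equivalently: I_total = 1.112 mA, then current-divider fraction G_k/ΣG = 0.5569.)

I ≈ 0.619 mA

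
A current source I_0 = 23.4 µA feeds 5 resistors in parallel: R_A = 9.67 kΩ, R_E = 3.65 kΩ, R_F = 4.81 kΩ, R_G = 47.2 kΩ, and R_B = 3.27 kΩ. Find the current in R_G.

Total conductance ΣG = 1/9.67 + 1/3.65 + 1/4.81 + 1/47.2 + 1/3.27 = 0.9123 (units of 1/kΩ).
R_G takes the fraction G_k/ΣG = 0.02119/0.9123 = 0.02322, so I = 23.4 × 0.02322 = 0.5434 µA.

I ≈ 0.543 µA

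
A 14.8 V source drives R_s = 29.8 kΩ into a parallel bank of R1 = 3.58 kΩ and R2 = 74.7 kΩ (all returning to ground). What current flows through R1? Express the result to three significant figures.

I ≈ 0.425 mA

Equivalent of the parallel group: R_p = 3.416 kΩ.
V_A = 14.8 × 3.416/33.22 = 1.522 V.
I(R1) = V_A / R1 = 1.522/3.58 = 0.4252 mA.
(Equivalently: I_total = 0.4456 mA, then current-divider fraction G_k/ΣG = 0.9543.)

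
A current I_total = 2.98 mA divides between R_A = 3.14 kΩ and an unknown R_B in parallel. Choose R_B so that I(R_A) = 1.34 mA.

R_B ≈ 2.57 kΩ

Two-branch current divider: I_A = I_total · R_B/(R_A + R_B).
1.34/2.98 = R_B/(R_A + R_B) → R_B = R_A · (0.4497)/(1 − 0.4497) = 3.14 × 0.8171 = 2.566 kΩ.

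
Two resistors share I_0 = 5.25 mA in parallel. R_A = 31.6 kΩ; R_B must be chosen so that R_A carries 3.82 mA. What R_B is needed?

In a two-way split, I_A/I_0 = R_B/(R_A + R_B).
3.82/5.25 = R_B/(R_A + R_B) → R_B = R_A · (0.7276)/(1 − 0.7276) = 31.6 × 2.671 = 84.41 kΩ.

R_B ≈ 84.4 kΩ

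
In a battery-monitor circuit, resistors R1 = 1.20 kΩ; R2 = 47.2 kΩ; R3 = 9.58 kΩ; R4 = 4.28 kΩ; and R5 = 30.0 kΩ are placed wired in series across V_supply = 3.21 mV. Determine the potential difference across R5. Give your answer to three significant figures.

V ≈ 1.04 mV

Series total: ΣR = 1.20 + 47.2 + 9.58 + 4.28 + 30.0 = 92.26 kΩ.
Voltage divider: V = V_supply · (30.00 / 92.26) = 3.21 × 0.3252 = 1.044 mV.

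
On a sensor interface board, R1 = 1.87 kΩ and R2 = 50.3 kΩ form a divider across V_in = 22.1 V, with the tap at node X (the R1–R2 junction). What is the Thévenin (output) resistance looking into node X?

With V_in suppressed (replaced by a short), R_th = R1 ‖ R2 = (1.870 × 50.3)/(1.870 + 50.3) = 1.803 kΩ.

R_th ≈ 1.80 kΩ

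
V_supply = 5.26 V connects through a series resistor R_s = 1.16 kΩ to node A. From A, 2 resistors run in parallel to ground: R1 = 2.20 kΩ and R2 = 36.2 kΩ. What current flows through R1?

Parallel bank: R_p = 1/(1/2.20 + 1/36.2) = 2.074 kΩ.
V_A = 5.26 × 2.074/3.234 = 3.373 V.
Branch current I = V_A/R1 = 3.373/2.20 = 1.533 mA.
(Check via current divider: I_total = 1.626 mA; share G_k/ΣG = 0.9427 → same result.)

I ≈ 1.53 mA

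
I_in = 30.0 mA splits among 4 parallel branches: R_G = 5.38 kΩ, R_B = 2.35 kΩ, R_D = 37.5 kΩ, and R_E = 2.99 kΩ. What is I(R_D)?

ΣG = 1/5.38 + 1/2.35 + 1/37.5 + 1/2.99 = 0.9725.
By the current-divider rule, I = I_in · G_k/ΣG = 30.0 × 0.02742 = 0.8226 mA.

I ≈ 0.823 mA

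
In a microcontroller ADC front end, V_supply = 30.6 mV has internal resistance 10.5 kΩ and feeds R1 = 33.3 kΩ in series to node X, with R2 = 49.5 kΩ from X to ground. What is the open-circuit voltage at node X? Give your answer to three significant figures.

V_th ≈ 16.2 mV

R1' = 10.5 + 33.3 = 43.80 kΩ (source resistance + R1).
Open-circuit (no load on X): V_th = V_supply · R2/(R1' + R2) = 30.6 × 49.5/(43.80 + 49.5) = 16.23 mV.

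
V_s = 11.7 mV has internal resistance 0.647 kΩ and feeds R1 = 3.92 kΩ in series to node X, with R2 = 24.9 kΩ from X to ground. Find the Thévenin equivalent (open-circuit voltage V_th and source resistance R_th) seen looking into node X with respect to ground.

V_th ≈ 9.89 mV, R_th ≈ 3.86 kΩ

R1' = 0.647 + 3.92 = 4.567 kΩ (source resistance + R1).
With X open, the divider is unloaded: V_th = 11.7 × 24.9/29.47 = 9.887 mV.
With V_s suppressed (replaced by a short), R_th = R1' ‖ R2 = (4.567 × 24.9)/(4.567 + 24.9) = 3.859 kΩ.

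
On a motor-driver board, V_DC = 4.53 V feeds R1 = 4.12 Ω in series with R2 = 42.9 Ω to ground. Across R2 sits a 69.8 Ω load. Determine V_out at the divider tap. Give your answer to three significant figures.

The load sits in parallel with R2, giving an effective lower resistance R2' = R2·R_L/(R2+R_L) = 26.57 Ω.
Now apply the divider: V_out = 4.53 × 0.8658 = 3.922 V.

V_out ≈ 3.92 V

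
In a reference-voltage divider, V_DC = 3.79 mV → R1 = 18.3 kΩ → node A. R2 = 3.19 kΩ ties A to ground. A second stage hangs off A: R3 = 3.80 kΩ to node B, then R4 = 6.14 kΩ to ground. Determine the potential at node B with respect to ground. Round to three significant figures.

Node A sees R2 in parallel with the series input of stage 2, R3 + R4 = 9.940 kΩ.
R2 ‖ (R3+R4) = 2.415 kΩ.
V_A = 3.79 × 2.415/(18.3 + 2.415) = 0.4418 mV.
V_B = V_A × 0.6177 = 0.2729 mV.

V_B ≈ 0.273 mV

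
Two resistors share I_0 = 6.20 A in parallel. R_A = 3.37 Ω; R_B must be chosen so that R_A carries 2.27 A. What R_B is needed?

R_B ≈ 1.95 Ω

In a two-way split, I_A/I_0 = R_B/(R_A + R_B).
With f = 0.3661, R_B = R_A · f/(1−f) = 3.37 × 0.5776 = 1.947 Ω.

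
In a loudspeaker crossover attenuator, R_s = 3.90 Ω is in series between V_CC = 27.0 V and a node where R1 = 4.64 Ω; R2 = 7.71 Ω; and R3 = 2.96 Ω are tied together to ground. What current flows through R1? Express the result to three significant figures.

I ≈ 1.59 A

Combine the parallel branches: R_p = (1/4.64 + 1/7.71 + 1/2.96)⁻¹ = 1.464 Ω.
V_A by voltage divider: V_A = 27.0 × 1.464/(3.90 + 1.464) = 7.369 V.
Branch current I = V_A/R1 = 7.369/4.64 = 1.588 A.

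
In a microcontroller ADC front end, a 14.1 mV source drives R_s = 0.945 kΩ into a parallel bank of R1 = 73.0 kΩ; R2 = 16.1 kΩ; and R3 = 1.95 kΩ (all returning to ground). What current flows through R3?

Combine the parallel branches: R_p = (1/73.0 + 1/16.1 + 1/1.95)⁻¹ = 1.699 kΩ.
V_A = 14.1 × 1.699/2.644 = 9.060 mV.
I(R3) = V_A / R3 = 9.060/1.95 = 4.646 µA.

I ≈ 4.65 µA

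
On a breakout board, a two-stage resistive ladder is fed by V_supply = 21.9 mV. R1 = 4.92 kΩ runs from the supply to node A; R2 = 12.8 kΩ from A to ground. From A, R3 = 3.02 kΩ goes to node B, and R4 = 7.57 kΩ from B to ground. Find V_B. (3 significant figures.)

The second stage (R3 + R4 = 10.59 kΩ) loads node A in parallel with R2.
Effective lower resistance at A: R2 ‖ 10.59 = 5.795 kΩ.
First divider: V_A = V_supply · 5.795/(4.92 + 5.795) = 11.84 mV.
V_B = V_A × 0.7148 = 8.467 mV.

V_B ≈ 8.47 mV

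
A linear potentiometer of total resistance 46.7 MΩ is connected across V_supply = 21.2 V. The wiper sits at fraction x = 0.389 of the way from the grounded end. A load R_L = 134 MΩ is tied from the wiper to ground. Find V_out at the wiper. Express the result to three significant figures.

Split the track: R_lower = x·R_p = 18.17 MΩ, R_upper = (1−x)·R_p = 28.53 MΩ.
R_L loads the lower segment: effective lower R = 16.00 MΩ.
Loaded-divider output: V_out = 21.2 × 0.3592 = 7.616 V.

V_out ≈ 7.62 V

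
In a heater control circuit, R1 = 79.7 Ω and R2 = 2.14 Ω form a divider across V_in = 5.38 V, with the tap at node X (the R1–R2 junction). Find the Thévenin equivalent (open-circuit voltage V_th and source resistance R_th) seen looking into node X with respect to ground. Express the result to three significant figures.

V_th ≈ 0.141 V, R_th ≈ 2.08 Ω

With X open, the divider is unloaded: V_th = 5.38 × 2.14/81.84 = 0.1407 V.
Looking into X with the source shorted: R_th = R1·R2/(R1+R2) = 79.70 × 2.14/81.84 = 2.084 Ω.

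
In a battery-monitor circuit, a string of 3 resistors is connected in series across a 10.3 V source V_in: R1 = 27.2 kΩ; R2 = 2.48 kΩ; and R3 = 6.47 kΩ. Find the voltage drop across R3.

V ≈ 1.84 V

ΣR = 27.2 + 2.48 + 6.47 = 36.15 kΩ.
By the voltage-divider rule, V = 10.3 × 6.470/36.15 = 1.843 V.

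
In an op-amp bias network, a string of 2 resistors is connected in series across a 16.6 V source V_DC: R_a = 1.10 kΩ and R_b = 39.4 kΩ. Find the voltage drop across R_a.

Series total: ΣR = 1.10 + 39.4 = 40.50 kΩ.
V = V_DC · R/ΣR = 16.6 × 0.02716 = 0.4509 V.

V ≈ 0.451 V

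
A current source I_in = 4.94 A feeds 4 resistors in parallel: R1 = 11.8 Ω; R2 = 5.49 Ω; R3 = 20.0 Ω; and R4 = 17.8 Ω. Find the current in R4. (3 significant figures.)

Total conductance ΣG = 1/11.8 + 1/5.49 + 1/20.0 + 1/17.8 = 0.3731 (units of 1/Ω).
R4 takes the fraction G_k/ΣG = 0.05618/0.3731 = 0.1506, so I = 4.94 × 0.1506 = 0.7439 A.

I ≈ 0.744 A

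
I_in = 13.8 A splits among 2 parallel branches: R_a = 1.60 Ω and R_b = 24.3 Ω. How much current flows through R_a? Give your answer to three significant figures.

I ≈ 12.9 A

For two parallel branches, I_k = I_in · (other R)/(sum of R).
I(R_a) = 13.8 × 24.3/(1.60 + 24.3) = 13.8 × 0.9382 = 12.95 A.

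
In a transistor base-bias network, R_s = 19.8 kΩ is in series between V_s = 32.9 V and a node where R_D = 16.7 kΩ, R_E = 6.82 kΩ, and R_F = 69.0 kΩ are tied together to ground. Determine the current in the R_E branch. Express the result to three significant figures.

I ≈ 0.897 mA

Equivalent of the parallel group: R_p = 4.525 kΩ.
V_A = 32.9 × 4.525/24.32 = 6.120 V.
Branch current I = V_A/R_E = 6.120/6.82 = 0.8974 mA.
(Equivalently: I_total = 1.353 mA, then current-divider fraction G_k/ΣG = 0.6635.)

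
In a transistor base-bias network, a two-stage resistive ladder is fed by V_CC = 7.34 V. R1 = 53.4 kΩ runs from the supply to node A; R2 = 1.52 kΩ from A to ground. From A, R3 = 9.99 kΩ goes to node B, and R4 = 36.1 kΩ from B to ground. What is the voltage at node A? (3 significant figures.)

Looking into the second stage from A: R3 + R4 = 46.09 kΩ appears in parallel with R2.
Effective lower resistance at A: R2 ‖ 46.09 = 1.471 kΩ.
First divider: V_A = V_CC · 1.471/(53.4 + 1.471) = 0.1968 V.

V_A ≈ 0.197 V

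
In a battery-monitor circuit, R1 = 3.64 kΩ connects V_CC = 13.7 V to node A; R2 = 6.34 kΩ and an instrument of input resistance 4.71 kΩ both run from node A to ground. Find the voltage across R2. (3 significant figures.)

V_out ≈ 5.84 V

First combine the lower leg with the load: R2 ‖ R_L = 2.702 kΩ.
Then V_out = V_CC · R2'/(R1 + R2') = 13.7 × 2.702/6.342 = 5.837 V.
(Unloaded it would be 8.70 V; the load pulls it down.)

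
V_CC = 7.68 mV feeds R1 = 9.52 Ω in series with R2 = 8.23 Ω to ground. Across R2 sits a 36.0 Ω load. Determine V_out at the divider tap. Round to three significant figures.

R2 ‖ R_L = (8.23 × 36.0)/(8.23 + 36.0) = 6.699 Ω.
Voltage divider with the loaded lower leg: V_out = 7.68 × 6.699/(9.52 + 6.699) = 7.68 × 0.4130 = 3.172 mV.

V_out ≈ 3.17 mV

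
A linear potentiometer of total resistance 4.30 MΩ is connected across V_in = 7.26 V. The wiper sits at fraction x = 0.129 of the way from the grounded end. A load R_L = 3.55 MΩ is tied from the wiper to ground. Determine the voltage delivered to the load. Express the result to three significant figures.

The pot divides into 3.745 MΩ above the wiper and 0.5547 MΩ below.
(x·R_p) ‖ R_L = 0.4797 MΩ.
Then V_out = V_in · 0.4797/(3.745 + 0.4797) = 0.8243 V.

V_out ≈ 0.824 V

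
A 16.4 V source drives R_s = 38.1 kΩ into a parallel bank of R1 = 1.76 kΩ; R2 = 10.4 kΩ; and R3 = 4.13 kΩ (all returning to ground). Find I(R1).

Parallel bank: R_p = 1/(1/1.76 + 1/10.4 + 1/4.13) = 1.103 kΩ.
V_A = 16.4 × 1.103/39.20 = 0.4615 V.
I(R1) = V_A / R1 = 0.4615/1.76 = 0.2622 mA.

I ≈ 0.262 mA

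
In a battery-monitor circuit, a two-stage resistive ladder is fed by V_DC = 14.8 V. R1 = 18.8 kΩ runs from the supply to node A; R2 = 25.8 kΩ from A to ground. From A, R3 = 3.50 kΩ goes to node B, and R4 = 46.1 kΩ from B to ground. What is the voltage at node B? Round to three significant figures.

Looking into the second stage from A: R3 + R4 = 49.60 kΩ appears in parallel with R2.
R2 ‖ (R3+R4) = 16.97 kΩ.
V_A = 14.8 × 16.97/(18.8 + 16.97) = 7.022 V.
V_B = V_A × 0.9294 = 6.526 V.

V_B ≈ 6.53 V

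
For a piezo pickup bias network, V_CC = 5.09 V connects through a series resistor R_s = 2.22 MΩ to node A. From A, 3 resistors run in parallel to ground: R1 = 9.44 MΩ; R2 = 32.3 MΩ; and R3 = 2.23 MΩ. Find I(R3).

Equivalent of the parallel group: R_p = 1.708 MΩ.
V_A = 5.09 × 1.708/3.928 = 2.214 V.
I(R3) = V_A / R3 = 2.214/2.23 = 0.9926 µA.

I ≈ 0.993 µA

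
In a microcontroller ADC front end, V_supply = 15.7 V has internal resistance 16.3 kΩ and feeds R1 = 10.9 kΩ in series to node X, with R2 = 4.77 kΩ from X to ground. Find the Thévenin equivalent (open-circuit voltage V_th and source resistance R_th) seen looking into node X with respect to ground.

V_th ≈ 2.34 V, R_th ≈ 4.06 kΩ

R1' = 16.3 + 10.9 = 27.20 kΩ (source resistance + R1).
Open-circuit (no load on X): V_th = V_supply · R2/(R1' + R2) = 15.7 × 4.77/(27.20 + 4.77) = 2.342 V.
Zeroing V_supply shorts the top of R1' to ground, so R_th = R1' ‖ R2 = 4.058 kΩ.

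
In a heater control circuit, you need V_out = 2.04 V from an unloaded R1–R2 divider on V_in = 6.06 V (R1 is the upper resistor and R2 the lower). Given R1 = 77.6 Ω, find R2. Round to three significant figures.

R2 ≈ 39.4 Ω

The divider ratio is R2/(R1+R2) = 2.04/6.06 = 0.3366.
R2 = R1 · 0.3366/(1 − 0.3366) = 39.38 Ω.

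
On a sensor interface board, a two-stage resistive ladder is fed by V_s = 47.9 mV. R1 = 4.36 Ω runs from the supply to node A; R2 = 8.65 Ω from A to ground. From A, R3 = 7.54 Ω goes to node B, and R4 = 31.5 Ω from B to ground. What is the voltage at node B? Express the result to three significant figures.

V_B ≈ 23.9 mV

Looking into the second stage from A: R3 + R4 = 39.04 Ω appears in parallel with R2.
R2 ‖ (R3+R4) = 7.081 Ω.
V_A = 47.9 × 7.081/(4.36 + 7.081) = 29.65 mV.
V_B = V_A × 0.8069 = 23.92 mV.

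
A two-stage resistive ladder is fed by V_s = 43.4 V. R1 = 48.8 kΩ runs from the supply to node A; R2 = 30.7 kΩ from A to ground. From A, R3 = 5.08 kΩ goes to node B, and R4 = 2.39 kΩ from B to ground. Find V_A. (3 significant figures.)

V_A ≈ 4.76 V

Node A sees R2 in parallel with the series input of stage 2, R3 + R4 = 7.470 kΩ.
R2 ‖ (R3+R4) = 6.008 kΩ.
So V_A = 43.4 × 0.1096 = 4.758 V.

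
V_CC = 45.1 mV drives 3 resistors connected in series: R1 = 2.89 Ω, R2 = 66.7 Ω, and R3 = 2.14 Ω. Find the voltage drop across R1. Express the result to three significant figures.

V ≈ 1.82 mV

ΣR = 2.89 + 66.7 + 2.14 = 71.73 Ω.
V = V_CC · R/ΣR = 45.1 × 0.04029 = 1.817 mV.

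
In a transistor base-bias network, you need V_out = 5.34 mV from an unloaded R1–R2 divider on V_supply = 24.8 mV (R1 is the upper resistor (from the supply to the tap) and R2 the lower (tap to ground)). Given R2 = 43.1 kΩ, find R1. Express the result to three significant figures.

Required fraction k = V_out/V_supply = 0.2153.
R1 = R2·(1/k − 1) = 43.1 × 3.644 = 157.1 kΩ.

R1 ≈ 157 kΩ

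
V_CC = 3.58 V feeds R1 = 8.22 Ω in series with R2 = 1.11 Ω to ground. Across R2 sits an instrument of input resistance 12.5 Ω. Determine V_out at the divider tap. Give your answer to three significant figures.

V_out ≈ 0.395 V

The load sits in parallel with R2, giving an effective lower resistance R2' = R2·R_L/(R2+R_L) = 1.019 Ω.
Voltage divider with the loaded lower leg: V_out = 3.58 × 1.019/(8.22 + 1.019) = 3.58 × 0.1103 = 0.3950 V.
(Unloaded it would be 0.426 V; the load pulls it down.)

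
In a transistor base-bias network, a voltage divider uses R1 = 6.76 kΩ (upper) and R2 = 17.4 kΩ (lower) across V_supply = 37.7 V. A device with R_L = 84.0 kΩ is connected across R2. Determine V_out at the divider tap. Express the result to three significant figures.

V_out ≈ 25.7 V

The load sits in parallel with R2, giving an effective lower resistance R2' = R2·R_L/(R2+R_L) = 14.41 kΩ.
Voltage divider with the loaded lower leg: V_out = 37.7 × 14.41/(6.76 + 14.41) = 37.7 × 0.6807 = 25.66 V.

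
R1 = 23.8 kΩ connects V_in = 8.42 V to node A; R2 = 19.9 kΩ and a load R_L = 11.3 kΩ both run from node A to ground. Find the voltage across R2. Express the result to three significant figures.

V_out ≈ 1.96 V

The load sits in parallel with R2, giving an effective lower resistance R2' = R2·R_L/(R2+R_L) = 7.207 kΩ.
Then V_out = V_in · R2'/(R1 + R2') = 8.42 × 7.207/31.01 = 1.957 V.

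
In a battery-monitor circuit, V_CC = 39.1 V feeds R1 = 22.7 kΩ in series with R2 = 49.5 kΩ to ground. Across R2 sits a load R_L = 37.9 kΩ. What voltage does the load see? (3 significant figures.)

V_out ≈ 19.0 V

The load sits in parallel with R2, giving an effective lower resistance R2' = R2·R_L/(R2+R_L) = 21.47 kΩ.
Voltage divider with the loaded lower leg: V_out = 39.1 × 21.47/(22.7 + 21.47) = 39.1 × 0.4860 = 19.00 V.
(Unloaded it would be 26.8 V; the load pulls it down.)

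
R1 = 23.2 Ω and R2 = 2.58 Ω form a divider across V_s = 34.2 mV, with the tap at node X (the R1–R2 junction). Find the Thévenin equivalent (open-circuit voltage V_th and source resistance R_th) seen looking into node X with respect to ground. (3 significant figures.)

V_th ≈ 3.42 mV, R_th ≈ 2.32 Ω

V_th is the unloaded tap voltage: V_s · R2/(R1+R2) = 34.2 × 0.1001 = 3.423 mV.
Zeroing V_s shorts the top of R1 to ground, so R_th = R1 ‖ R2 = 2.322 Ω.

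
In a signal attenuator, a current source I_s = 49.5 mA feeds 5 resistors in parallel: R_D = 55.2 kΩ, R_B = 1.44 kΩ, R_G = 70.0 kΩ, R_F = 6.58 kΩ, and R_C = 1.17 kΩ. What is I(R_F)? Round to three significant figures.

I ≈ 4.34 mA

ΣG = 1/55.2 + 1/1.44 + 1/70.0 + 1/6.58 + 1/1.17 = 1.734.
Current divider: I(R_F) = I_s · G_k/ΣG = 49.5 × (0.1520/1.734) = 49.5 × 0.08767 = 4.340 mA.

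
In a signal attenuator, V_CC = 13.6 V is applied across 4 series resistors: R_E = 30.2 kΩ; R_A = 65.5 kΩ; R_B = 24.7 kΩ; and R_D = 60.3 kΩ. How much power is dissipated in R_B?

ΣR = 180.7 kΩ → I = 13.6/180.7 = 0.07526 mA.
V(R_B) = I·R = 1.859 V; P = V·I = 1.859 × 0.07526 = 0.1399 mW.

P ≈ 0.140 mW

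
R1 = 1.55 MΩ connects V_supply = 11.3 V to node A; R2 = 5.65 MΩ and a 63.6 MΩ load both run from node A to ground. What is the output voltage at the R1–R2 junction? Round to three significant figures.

V_out ≈ 8.70 V

The load sits in parallel with R2, giving an effective lower resistance R2' = R2·R_L/(R2+R_L) = 5.189 MΩ.
Then V_out = V_supply · R2'/(R1 + R2') = 11.3 × 5.189/6.739 = 8.701 V.
(Unloaded it would be 8.87 V; the load pulls it down.)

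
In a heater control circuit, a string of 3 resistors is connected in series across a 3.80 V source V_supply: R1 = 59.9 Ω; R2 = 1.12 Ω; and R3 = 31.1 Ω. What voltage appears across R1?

ΣR = 59.9 + 1.12 + 31.1 = 92.12 Ω.
V = V_supply · R/ΣR = 3.80 × 0.6502 = 2.471 V.

V ≈ 2.47 V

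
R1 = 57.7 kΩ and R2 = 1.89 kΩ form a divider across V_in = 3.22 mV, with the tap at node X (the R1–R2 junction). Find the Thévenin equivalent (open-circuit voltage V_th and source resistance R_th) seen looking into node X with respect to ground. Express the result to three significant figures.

V_th ≈ 0.102 mV, R_th ≈ 1.83 kΩ

With X open, the divider is unloaded: V_th = 3.22 × 1.89/59.59 = 0.1021 mV.
Looking into X with the source shorted: R_th = R1·R2/(R1+R2) = 57.70 × 1.89/59.59 = 1.830 kΩ.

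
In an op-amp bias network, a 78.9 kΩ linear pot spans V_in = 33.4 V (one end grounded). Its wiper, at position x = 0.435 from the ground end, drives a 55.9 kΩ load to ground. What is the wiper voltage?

V_out ≈ 10.8 V

The pot divides into 44.58 kΩ above the wiper and 34.32 kΩ below.
R_L loads the lower segment: effective lower R = 21.27 kΩ.
Loaded-divider output: V_out = 33.4 × 0.3230 = 10.79 V.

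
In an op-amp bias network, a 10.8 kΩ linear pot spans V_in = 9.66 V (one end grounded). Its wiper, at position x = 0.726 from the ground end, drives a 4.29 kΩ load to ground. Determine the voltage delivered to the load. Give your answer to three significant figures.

Lower segment x·R_p = 7.841 kΩ; upper segment (1−x)·R_p = 2.959 kΩ.
Lower segment in parallel with the load: 7.841 ‖ 4.29 = 2.773 kΩ.
V_out = 9.66 × 2.773/(2.959 + 2.773) = 4.673 V.

V_out ≈ 4.67 V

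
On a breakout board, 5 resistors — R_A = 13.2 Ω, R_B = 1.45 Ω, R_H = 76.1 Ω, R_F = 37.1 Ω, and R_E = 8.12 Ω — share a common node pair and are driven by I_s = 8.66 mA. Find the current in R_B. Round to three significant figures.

I ≈ 6.43 mA

Total conductance ΣG = 1/13.2 + 1/1.45 + 1/76.1 + 1/37.1 + 1/8.12 = 0.9287 (units of 1/Ω).
Current divider: I(R_B) = I_s · G_k/ΣG = 8.66 × (0.6897/0.9287) = 8.66 × 0.7426 = 6.431 mA.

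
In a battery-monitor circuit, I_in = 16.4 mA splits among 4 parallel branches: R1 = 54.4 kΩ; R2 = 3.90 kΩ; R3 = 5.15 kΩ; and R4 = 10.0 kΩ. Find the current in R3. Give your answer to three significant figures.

Conductances: ΣG = 1/54.4 + 1/3.90 + 1/5.15 + 1/10.0 = 0.5690 (1/kΩ).
Current divider: I(R3) = I_in · G_k/ΣG = 16.4 × (0.1942/0.5690) = 16.4 × 0.3413 = 5.597 mA.

I ≈ 5.60 mA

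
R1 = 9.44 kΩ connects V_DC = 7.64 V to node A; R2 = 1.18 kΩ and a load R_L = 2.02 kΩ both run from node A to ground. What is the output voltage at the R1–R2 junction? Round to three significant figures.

V_out ≈ 0.559 V

R2 ‖ R_L = (1.18 × 2.02)/(1.18 + 2.02) = 0.7449 kΩ.
Then V_out = V_DC · R2'/(R1 + R2') = 7.64 × 0.7449/10.18 = 0.5588 V.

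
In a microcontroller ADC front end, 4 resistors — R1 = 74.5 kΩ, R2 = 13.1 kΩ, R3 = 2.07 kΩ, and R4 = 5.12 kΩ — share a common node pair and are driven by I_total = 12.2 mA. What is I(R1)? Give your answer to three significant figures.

ΣG = 1/74.5 + 1/13.1 + 1/2.07 + 1/5.12 = 0.7682.
R1 takes the fraction G_k/ΣG = 0.01342/0.7682 = 0.01747, so I = 12.2 × 0.01747 = 0.2132 mA.

I ≈ 0.213 mA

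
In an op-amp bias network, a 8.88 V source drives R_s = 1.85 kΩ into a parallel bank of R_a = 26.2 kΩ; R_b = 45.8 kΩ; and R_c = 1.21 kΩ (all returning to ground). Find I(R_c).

Equivalent of the parallel group: R_p = 1.128 kΩ.
V_A by voltage divider: V_A = 8.88 × 1.128/(1.85 + 1.128) = 3.364 V.
I(R_c) = V_A / R_c = 3.364/1.21 = 2.780 mA.

I ≈ 2.78 mA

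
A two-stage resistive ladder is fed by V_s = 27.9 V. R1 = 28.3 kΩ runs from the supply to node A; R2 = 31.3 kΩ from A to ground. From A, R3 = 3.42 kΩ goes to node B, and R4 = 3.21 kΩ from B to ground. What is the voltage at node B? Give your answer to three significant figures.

V_B ≈ 2.19 V

Node A sees R2 in parallel with the series input of stage 2, R3 + R4 = 6.630 kΩ.
R2 ‖ (R3+R4) = 5.471 kΩ.
So V_A = 27.9 × 0.1620 = 4.520 V.
Then the unloaded second divider: V_B = V_A × R4/(R3+R4) = 4.520 × 0.4842 = 2.188 V.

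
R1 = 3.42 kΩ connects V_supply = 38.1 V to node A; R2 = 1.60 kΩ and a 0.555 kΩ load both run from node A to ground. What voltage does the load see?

R2 ‖ R_L = (1.60 × 0.555)/(1.60 + 0.555) = 0.4121 kΩ.
Then V_out = V_supply · R2'/(R1 + R2') = 38.1 × 0.4121/3.832 = 4.097 V.

V_out ≈ 4.10 V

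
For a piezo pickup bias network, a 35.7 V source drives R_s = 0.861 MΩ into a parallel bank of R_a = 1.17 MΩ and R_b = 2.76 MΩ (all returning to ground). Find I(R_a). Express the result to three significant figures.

I ≈ 14.9 µA

Combine the parallel branches: R_p = (1/1.17 + 1/2.76)⁻¹ = 0.8217 MΩ.
Node voltage V_A = V_DC · R_p/(R_s + R_p) = 35.7 × 0.4883 = 17.43 V.
Branch current I = V_A/R_a = 17.43/1.17 = 14.90 µA.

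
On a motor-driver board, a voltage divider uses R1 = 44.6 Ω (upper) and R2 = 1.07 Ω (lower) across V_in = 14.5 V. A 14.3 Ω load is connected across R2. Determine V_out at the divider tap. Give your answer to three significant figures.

The load sits in parallel with R2, giving an effective lower resistance R2' = R2·R_L/(R2+R_L) = 0.9955 Ω.
Then V_out = V_in · R2'/(R1 + R2') = 14.5 × 0.9955/45.60 = 0.3166 V.

V_out ≈ 0.317 V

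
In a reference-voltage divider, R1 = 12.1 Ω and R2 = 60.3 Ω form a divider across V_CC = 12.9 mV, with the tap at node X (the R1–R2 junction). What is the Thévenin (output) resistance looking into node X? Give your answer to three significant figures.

Zeroing V_CC shorts the top of R1 to ground, so R_th = R1 ‖ R2 = 10.08 Ω.

R_th ≈ 10.1 Ω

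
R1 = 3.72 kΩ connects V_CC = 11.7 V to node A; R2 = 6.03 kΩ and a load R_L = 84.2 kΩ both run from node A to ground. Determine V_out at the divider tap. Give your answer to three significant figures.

The load sits in parallel with R2, giving an effective lower resistance R2' = R2·R_L/(R2+R_L) = 5.627 kΩ.
Now apply the divider: V_out = 11.7 × 0.6020 = 7.044 V.
(Unloaded it would be 7.24 V; the load pulls it down.)

V_out ≈ 7.04 V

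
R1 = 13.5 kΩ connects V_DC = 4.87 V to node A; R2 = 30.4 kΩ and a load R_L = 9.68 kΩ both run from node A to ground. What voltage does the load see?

V_out ≈ 1.72 V

R2 ‖ R_L = (30.4 × 9.68)/(30.4 + 9.68) = 7.342 kΩ.
Voltage divider with the loaded lower leg: V_out = 4.87 × 7.342/(13.5 + 7.342) = 4.87 × 0.3523 = 1.716 V.
(Unloaded it would be 3.37 V; the load pulls it down.)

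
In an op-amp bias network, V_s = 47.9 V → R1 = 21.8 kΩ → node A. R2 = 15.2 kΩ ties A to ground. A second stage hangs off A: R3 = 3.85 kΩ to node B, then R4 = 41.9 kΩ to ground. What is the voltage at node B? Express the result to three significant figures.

Looking into the second stage from A: R3 + R4 = 45.75 kΩ appears in parallel with R2.
Effective lower resistance at A: R2 ‖ 45.75 = 11.41 kΩ.
First divider: V_A = V_s · 11.41/(21.8 + 11.41) = 16.46 V.
Then the unloaded second divider: V_B = V_A × R4/(R3+R4) = 16.46 × 0.9158 = 15.07 V.

V_B ≈ 15.1 V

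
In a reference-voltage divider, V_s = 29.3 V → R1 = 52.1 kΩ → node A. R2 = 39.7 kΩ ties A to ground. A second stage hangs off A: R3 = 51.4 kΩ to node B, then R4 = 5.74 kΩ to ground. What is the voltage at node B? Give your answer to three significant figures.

V_B ≈ 0.913 V

Node A sees R2 in parallel with the series input of stage 2, R3 + R4 = 57.14 kΩ.
R2 ‖ (R3+R4) = 23.42 kΩ.
First divider: V_A = V_s · 23.42/(52.1 + 23.42) = 9.088 V.
V_B = V_A × 0.1005 = 0.9129 V.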